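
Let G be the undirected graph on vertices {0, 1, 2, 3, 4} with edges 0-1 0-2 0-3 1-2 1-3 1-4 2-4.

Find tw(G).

2

A width-2 tree decomposition is:
Bags: B1 = {1, 2, 4}  B2 = {0, 1, 2}  B3 = {0, 1, 3}
Tree: B1–B2, B2–B3
Each bag holds 3 vertices, so the decomposition has width 2, which upper-bounds the treewidth. For the lower bound, the 3 vertices {0, 1, 2} are pairwise adjacent, and any tree decomposition puts a clique entirely inside one bag — forcing width ≥ 2. Hence tw(G) = 2 exactly.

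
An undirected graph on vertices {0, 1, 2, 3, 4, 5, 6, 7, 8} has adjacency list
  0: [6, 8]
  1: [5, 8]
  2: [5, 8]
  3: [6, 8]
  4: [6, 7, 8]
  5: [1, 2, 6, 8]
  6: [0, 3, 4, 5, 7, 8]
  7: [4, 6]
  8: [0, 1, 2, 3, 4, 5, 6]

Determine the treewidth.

A width-2 tree decomposition is:
Bags: B1 = {4, 6, 7}  B2 = {4, 6, 8}  B3 = {5, 6, 8}  B4 = {1, 5, 8}  B5 = {3, 6, 8}  B6 = {2, 5, 8}  B7 = {0, 6, 8}
Tree: B1–B2, B2–B3, B3–B4, B2–B5, B3–B6, B5–B7
Every bag has size at most 3, so the width is 3 − 1 = 2 and tw(G) ≤ 2. On the other hand G contains the 3-clique {1, 5, 8}. A clique must lie in a single bag of any decomposition, so no decomposition can have width below 2. The upper and lower bounds meet at 2, so that is the treewidth.

2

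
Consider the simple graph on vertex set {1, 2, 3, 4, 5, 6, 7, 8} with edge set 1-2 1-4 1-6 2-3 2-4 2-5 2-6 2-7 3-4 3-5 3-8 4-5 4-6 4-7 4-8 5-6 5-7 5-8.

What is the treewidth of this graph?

3

A width-3 tree decomposition is:
Bags: B1 = {2, 3, 4, 5}  B2 = {2, 4, 5, 6}  B3 = {2, 4, 5, 7}  B4 = {3, 4, 5, 8}  B5 = {1, 2, 4, 6}
Tree: B1–B2, B1–B3, B1–B4, B2–B5
The largest bag has 4 vertices, giving width 3; this decomposition certifies tw(G) ≤ 3. For the lower bound, the 4 vertices {3, 4, 5, 8} are pairwise adjacent, and any tree decomposition puts a clique entirely inside one bag — forcing width ≥ 3. Therefore the treewidth is 3.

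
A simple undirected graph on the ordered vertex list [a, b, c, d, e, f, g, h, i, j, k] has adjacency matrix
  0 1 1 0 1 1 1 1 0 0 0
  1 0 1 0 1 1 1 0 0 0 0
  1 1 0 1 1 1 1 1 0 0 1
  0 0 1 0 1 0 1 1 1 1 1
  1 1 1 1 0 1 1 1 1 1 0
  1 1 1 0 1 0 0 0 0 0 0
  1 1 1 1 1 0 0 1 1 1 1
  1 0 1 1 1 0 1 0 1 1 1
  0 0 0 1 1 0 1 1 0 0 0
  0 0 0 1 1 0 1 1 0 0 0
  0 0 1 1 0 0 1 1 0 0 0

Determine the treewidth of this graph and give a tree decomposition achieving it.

Treewidth 4.
One such decomposition:
Bags: B1 = {c, d, e, g, h}  B2 = {a, c, e, g, h}  B3 = {d, e, g, h, j}  B4 = {c, d, g, h, k}  B5 = {a, b, c, e, g}  B6 = {a, b, c, e, f}  B7 = {d, e, g, h, i}
Tree: B1–B2, B1–B3, B1–B4, B2–B5, B5–B6, B3–B7

Each bag holds 5 vertices, so the decomposition has width 4, which upper-bounds the treewidth. On the other hand G contains the 5-clique {d, e, g, h, j}. A clique must lie in a single bag of any decomposition, so no decomposition can have width below 4. Hence tw(G) = 4 exactly.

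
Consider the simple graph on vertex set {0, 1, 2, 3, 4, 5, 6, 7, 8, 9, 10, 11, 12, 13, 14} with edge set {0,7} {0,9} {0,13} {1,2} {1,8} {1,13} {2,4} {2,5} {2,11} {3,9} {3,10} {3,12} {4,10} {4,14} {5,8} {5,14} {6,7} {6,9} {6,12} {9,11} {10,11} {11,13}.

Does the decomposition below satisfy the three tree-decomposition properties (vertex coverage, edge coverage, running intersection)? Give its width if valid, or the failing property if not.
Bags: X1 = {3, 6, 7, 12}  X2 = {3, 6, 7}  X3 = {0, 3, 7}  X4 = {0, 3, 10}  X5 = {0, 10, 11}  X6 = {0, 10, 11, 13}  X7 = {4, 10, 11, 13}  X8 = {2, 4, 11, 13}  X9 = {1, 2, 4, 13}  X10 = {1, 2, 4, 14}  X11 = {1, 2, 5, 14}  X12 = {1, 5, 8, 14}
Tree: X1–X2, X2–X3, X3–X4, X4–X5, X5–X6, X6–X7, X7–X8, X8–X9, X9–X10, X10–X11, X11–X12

No — vertex 9 appears in no bag.

A tree decomposition must satisfy three properties: every vertex lies in some bag; for every edge, both endpoints lie together in some bag; and for every vertex, the bags containing it form a connected subtree. Here vertex 9 appears in no bag, so the decomposition is invalid.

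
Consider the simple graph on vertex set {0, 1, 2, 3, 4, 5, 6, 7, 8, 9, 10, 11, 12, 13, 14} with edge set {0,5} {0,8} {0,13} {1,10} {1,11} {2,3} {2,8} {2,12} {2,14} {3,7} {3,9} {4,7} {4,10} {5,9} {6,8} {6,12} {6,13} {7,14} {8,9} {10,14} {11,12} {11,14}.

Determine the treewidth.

A width-3 tree decomposition is:
Bags: B1 = {1, 4, 10, 11}  B2 = {4, 10, 11, 14}  B3 = {4, 7, 11, 14}  B4 = {7, 11, 12, 14}  B5 = {2, 7, 12, 14}  B6 = {2, 3, 7, 12}  B7 = {2, 3, 6, 12}  B8 = {2, 3, 6, 8}  B9 = {3, 6, 8, 9}  B10 = {6, 8, 9, 13}  B11 = {0, 8, 9, 13}  B12 = {0, 5, 9, 13}
Tree: B1–B2, B2–B3, B3–B4, B4–B5, B5–B6, B6–B7, B7–B8, B8–B9, B9–B10, B10–B11, B11–B12
The largest bag has 4 vertices, giving width 3; this decomposition certifies tw(G) ≤ 3. For the lower bound: the 4 vertex sets {1,4,10}, {11}, {14}, {2,3,7,12} are disjoint, each induces a connected subgraph, and every pair is joined by at least one edge of G. Contracting each set to a single vertex therefore yields K_{4} as a minor, and since treewidth is minor-monotone, tw(G) ≥ tw(K_{4}) = 3. Hence tw(G) = 3 exactly.

3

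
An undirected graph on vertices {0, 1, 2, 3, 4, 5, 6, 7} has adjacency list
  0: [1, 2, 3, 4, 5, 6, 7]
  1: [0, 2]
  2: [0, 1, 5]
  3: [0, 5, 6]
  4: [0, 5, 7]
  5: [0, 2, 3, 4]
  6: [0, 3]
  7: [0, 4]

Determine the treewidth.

A width-2 tree decomposition is:
Bags: B1 = {0, 4, 5}  B2 = {0, 2, 5}  B3 = {0, 3, 5}  B4 = {0, 3, 6}  B5 = {0, 4, 7}  B6 = {0, 1, 2}
Tree: B1–B2, B2–B3, B3–B4, B1–B5, B2–B6
Every bag has size at most 3, so the width is 3 − 1 = 2 and tw(G) ≤ 2. Conversely, {0, 1, 2} is a clique of size 3, and the vertices of any clique must share a bag in every tree decomposition; so some bag has ≥ 3 vertices and tw(G) ≥ 2. Hence tw(G) = 2 exactly.

2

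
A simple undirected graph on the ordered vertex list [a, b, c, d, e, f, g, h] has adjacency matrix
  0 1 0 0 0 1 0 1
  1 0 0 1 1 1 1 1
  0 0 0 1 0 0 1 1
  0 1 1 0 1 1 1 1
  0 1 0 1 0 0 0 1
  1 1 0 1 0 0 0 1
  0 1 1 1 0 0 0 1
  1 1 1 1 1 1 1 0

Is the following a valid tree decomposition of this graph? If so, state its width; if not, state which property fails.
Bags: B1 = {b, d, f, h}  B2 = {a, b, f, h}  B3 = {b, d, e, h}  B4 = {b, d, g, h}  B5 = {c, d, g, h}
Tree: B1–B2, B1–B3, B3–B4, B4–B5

Vertex coverage: the bags together contain {a, b, c, d, e, f, g, h}, the full vertex set. Edge coverage: each edge of G has both endpoints in at least one bag. Running intersection: for every vertex, the bags containing it form a connected subtree. All three properties hold, so this is a valid tree decomposition of width max|bag| − 1 = 3, and hence tw(G) ≤ 3.

Yes; width 3.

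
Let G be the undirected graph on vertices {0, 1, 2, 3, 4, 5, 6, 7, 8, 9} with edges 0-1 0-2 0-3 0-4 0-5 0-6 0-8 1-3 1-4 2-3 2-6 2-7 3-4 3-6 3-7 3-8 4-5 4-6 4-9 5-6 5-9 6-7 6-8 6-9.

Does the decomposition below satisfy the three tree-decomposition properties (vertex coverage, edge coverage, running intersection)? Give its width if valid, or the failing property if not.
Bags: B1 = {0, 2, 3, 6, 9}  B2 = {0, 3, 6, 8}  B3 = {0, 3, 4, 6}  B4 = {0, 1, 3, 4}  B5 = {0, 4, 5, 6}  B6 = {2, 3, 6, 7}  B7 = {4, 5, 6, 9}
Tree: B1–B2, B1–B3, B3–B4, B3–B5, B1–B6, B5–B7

No — bags containing vertex 9 are not connected in the tree.

A tree decomposition must satisfy three properties: every vertex lies in some bag; for every edge, both endpoints lie together in some bag; and for every vertex, the bags containing it form a connected subtree. Here bags containing vertex 9 are not connected in the tree, so the decomposition is invalid.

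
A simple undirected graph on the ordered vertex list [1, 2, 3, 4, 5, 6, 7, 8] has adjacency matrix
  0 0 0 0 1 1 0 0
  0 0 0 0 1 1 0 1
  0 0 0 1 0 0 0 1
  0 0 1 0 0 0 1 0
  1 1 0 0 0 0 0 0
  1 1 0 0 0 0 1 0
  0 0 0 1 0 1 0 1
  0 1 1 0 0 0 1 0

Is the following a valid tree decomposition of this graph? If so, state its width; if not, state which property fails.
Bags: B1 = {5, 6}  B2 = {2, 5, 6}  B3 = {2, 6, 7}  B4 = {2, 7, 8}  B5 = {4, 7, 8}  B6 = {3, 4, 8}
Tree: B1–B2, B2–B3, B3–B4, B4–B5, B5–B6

No — vertex 1 appears in no bag.

A tree decomposition must satisfy three properties: every vertex lies in some bag; for every edge, both endpoints lie together in some bag; and for every vertex, the bags containing it form a connected subtree. Here vertex 1 appears in no bag, so the decomposition is invalid.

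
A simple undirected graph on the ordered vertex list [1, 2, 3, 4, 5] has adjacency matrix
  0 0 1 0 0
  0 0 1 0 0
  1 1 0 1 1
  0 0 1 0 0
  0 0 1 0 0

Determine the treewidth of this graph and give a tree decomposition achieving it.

Treewidth 1.
Bags: B1 = {1, 3}  B2 = {3, 4}  B3 = {2, 3}  B4 = {3, 5}
Tree: B1–B2, B2–B3, B2–B4

Every bag has size at most 2, so the width is 2 − 1 = 1 and tw(G) ≤ 1. Since G has at least one edge (e.g. 1–3), it is not an edgeless graph, so tw(G) ≥ 1. The upper and lower bounds meet at 1, so that is the treewidth.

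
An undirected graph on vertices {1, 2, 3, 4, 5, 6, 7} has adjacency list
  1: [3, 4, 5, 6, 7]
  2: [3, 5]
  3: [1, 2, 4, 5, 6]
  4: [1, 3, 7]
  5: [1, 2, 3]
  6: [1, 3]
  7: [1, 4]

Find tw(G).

A width-2 tree decomposition is:
Bags: B1 = {1, 4, 7}  B2 = {1, 3, 4}  B3 = {1, 3, 5}  B4 = {2, 3, 5}  B5 = {1, 3, 6}
Tree: B1–B2, B2–B3, B3–B4, B3–B5
Every bag has size at most 3, so the width is 3 − 1 = 2 and tw(G) ≤ 2. Conversely, {1, 3, 4} is a clique of size 3, and the vertices of any clique must share a bag in every tree decomposition; so some bag has ≥ 3 vertices and tw(G) ≥ 2. Hence tw(G) = 2 exactly.

2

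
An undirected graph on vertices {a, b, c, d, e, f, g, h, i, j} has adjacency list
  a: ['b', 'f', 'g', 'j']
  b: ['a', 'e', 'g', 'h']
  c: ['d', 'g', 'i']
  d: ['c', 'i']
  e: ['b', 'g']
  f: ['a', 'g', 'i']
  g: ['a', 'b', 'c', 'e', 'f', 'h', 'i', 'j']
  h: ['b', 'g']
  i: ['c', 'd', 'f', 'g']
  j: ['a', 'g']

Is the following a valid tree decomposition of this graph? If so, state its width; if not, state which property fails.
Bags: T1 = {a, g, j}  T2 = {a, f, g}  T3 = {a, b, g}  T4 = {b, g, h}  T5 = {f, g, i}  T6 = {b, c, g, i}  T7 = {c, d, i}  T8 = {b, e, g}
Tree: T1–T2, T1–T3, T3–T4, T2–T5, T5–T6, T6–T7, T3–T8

No — bags containing vertex b are not connected in the tree.

A tree decomposition must satisfy three properties: every vertex lies in some bag; for every edge, both endpoints lie together in some bag; and for every vertex, the bags containing it form a connected subtree. Here bags containing vertex b are not connected in the tree, so the decomposition is invalid.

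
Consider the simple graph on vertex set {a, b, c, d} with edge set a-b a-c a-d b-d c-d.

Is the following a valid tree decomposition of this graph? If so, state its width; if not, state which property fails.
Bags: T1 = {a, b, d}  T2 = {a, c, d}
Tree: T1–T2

Yes; width 2.

Checking the three conditions: (i) the bags cover all of {a, b, c, d}; (ii) for each edge, some bag contains both endpoints; (iii) the bags containing any fixed vertex form a subtree. All hold, so the decomposition is valid with width 3 − 1 = 2.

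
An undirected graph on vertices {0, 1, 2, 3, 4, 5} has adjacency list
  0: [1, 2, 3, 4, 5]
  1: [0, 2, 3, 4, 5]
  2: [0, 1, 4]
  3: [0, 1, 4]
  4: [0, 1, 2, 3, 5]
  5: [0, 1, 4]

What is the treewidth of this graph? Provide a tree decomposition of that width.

The largest bag has 4 vertices, giving width 3; this decomposition certifies tw(G) ≤ 3. On the other hand G contains the 4-clique {0, 1, 2, 4}. A clique must lie in a single bag of any decomposition, so no decomposition can have width below 3. The upper and lower bounds meet at 3, so that is the treewidth.

Treewidth 3.
Bags: B1 = {0, 1, 2, 4}  B2 = {0, 1, 4, 5}  B3 = {0, 1, 3, 4}
Tree: B1–B2, B1–B3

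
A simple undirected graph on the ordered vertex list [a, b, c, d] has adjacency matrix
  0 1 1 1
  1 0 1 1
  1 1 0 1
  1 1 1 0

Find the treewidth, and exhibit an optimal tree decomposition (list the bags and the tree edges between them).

Treewidth 3.
One optimal decomposition is:
Bags: B1 = {a, b, c, d}
Tree: (single bag)

A single bag containing all 4 vertices is trivially a valid decomposition of width 3. Conversely, {a, b, c, d} is a clique of size 4, and the vertices of any clique must share a bag in every tree decomposition; so some bag has ≥ 4 vertices and tw(G) ≥ 3. Combining the bounds, tw(G) = 3.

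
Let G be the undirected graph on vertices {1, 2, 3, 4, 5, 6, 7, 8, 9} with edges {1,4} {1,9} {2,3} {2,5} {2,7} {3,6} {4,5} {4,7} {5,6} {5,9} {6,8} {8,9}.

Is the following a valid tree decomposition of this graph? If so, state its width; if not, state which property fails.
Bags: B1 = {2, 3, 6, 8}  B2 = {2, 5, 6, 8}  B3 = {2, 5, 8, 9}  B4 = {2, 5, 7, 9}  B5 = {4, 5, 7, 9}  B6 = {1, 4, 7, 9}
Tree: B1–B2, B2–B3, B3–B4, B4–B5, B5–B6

Every vertex of G appears in some bag (union = {1, 2, 3, 4, 5, 6, 7, 8, 9}); every edge is covered by a bag; and for each vertex v the set of bags containing v is connected in the bag tree. The decomposition is therefore valid. The largest bag has 4 vertices, so the width is 3.

Yes; width 3.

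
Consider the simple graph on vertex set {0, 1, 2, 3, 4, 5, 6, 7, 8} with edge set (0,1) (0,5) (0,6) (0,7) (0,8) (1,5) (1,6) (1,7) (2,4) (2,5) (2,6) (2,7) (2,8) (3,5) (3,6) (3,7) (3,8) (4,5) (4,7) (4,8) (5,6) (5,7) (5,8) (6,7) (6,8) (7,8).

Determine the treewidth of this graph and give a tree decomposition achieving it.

The largest bag has 5 vertices, giving width 4; this decomposition certifies tw(G) ≤ 4. Conversely, {2, 4, 5, 7, 8} is a clique of size 5, and the vertices of any clique must share a bag in every tree decomposition; so some bag has ≥ 5 vertices and tw(G) ≥ 4. Hence tw(G) = 4 exactly.

Treewidth 4.
One such decomposition:
Bags: B1 = {2, 4, 5, 7, 8}  B2 = {2, 5, 6, 7, 8}  B3 = {3, 5, 6, 7, 8}  B4 = {0, 5, 6, 7, 8}  B5 = {0, 1, 5, 6, 7}
Tree: B1–B2, B2–B3, B3–B4, B4–B5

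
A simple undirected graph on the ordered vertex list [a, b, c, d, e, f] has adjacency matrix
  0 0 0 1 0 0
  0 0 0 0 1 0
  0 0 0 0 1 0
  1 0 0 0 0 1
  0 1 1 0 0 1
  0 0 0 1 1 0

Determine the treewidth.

A width-1 tree decomposition is:
Bags: B1 = {d, f}  B2 = {a, d}  B3 = {e, f}  B4 = {c, e}  B5 = {b, e}
Tree: B1–B2, B1–B3, B3–B4, B4–B5
Each bag holds 2 vertices, so the decomposition has width 1, which upper-bounds the treewidth. Since G has at least one edge (e.g. d–f), it is not an edgeless graph, so tw(G) ≥ 1. Combining the bounds, tw(G) = 1.

1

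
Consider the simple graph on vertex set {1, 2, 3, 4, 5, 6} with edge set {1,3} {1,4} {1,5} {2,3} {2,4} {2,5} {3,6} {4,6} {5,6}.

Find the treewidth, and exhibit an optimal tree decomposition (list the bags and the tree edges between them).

Treewidth 3.
One optimal decomposition is:
Bags: B1 = {1, 2, 5, 6}  B2 = {1, 2, 4, 6}  B3 = {1, 2, 3, 6}
Tree: B1–B2, B2–B3

Each bag holds 4 vertices, so the decomposition has width 3, which upper-bounds the treewidth. For the lower bound: the 4 vertex sets {1,5}, {4,6}, {2}, {3} are disjoint, each induces a connected subgraph, and every pair is joined by at least one edge of G. Contracting each set to a single vertex therefore yields K_{4} as a minor, and since treewidth is minor-monotone, tw(G) ≥ tw(K_{4}) = 3. Therefore the treewidth is 3.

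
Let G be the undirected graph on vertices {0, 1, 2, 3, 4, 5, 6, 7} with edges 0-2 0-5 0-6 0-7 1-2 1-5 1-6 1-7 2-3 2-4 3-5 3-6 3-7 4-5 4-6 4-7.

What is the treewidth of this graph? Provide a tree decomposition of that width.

The largest bag has 5 vertices, giving width 4; this decomposition certifies tw(G) ≤ 4. For the lower bound: the 5 vertex sets {1,5}, {0,2}, {3,7}, {4}, {6} are disjoint, each induces a connected subgraph, and every pair is joined by at least one edge of G. Contracting each set to a single vertex therefore yields K_{5} as a minor, and since treewidth is minor-monotone, tw(G) ≥ tw(K_{5}) = 4. The upper and lower bounds meet at 4, so that is the treewidth.

Treewidth 4.
One such decomposition:
Bags: B1 = {0, 1, 3, 4, 5}  B2 = {0, 1, 2, 3, 4}  B3 = {0, 1, 3, 4, 7}  B4 = {0, 1, 3, 4, 6}
Tree: B1–B2, B2–B3, B3–B4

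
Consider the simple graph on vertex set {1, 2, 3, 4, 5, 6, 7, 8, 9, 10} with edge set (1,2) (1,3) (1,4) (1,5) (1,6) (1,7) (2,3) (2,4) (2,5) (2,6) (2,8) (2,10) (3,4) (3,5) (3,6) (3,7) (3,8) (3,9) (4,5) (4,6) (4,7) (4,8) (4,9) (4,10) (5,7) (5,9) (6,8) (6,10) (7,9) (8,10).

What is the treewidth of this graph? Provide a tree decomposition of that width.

Each bag holds 5 vertices, so the decomposition has width 4, which upper-bounds the treewidth. For the lower bound, the 5 vertices {2, 4, 6, 8, 10} are pairwise adjacent, and any tree decomposition puts a clique entirely inside one bag — forcing width ≥ 4. Combining the bounds, tw(G) = 4.

Treewidth 4.
One such decomposition:
Bags: B1 = {1, 2, 3, 4, 6}  B2 = {1, 2, 3, 4, 5}  B3 = {1, 3, 4, 5, 7}  B4 = {3, 4, 5, 7, 9}  B5 = {2, 3, 4, 6, 8}  B6 = {2, 4, 6, 8, 10}
Tree: B1–B2, B2–B3, B3–B4, B1–B5, B5–B6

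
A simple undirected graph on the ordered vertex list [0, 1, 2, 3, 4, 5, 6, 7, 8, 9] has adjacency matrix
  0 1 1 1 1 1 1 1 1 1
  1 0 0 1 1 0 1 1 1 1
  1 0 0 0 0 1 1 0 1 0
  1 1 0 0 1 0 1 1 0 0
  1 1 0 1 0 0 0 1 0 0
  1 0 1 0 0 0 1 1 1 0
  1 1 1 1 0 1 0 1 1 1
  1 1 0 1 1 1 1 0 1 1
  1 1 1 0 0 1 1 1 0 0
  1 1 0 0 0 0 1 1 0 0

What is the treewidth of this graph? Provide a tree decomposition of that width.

Each bag holds 5 vertices, so the decomposition has width 4, which upper-bounds the treewidth. On the other hand G contains the 5-clique {0, 1, 3, 4, 7}. A clique must lie in a single bag of any decomposition, so no decomposition can have width below 4. Hence tw(G) = 4 exactly.

Treewidth 4.
One such decomposition:
Bags: B1 = {0, 1, 6, 7, 9}  B2 = {0, 1, 3, 6, 7}  B3 = {0, 1, 6, 7, 8}  B4 = {0, 5, 6, 7, 8}  B5 = {0, 2, 5, 6, 8}  B6 = {0, 1, 3, 4, 7}
Tree: B1–B2, B1–B3, B3–B4, B4–B5, B2–B6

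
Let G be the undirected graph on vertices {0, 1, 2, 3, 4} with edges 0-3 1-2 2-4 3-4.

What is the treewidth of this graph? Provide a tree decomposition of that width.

Treewidth 1.
One optimal decomposition is:
Bags: B1 = {1, 2}  B2 = {2, 4}  B3 = {3, 4}  B4 = {0, 3}
Tree: B1–B2, B2–B3, B3–B4

The largest bag has 2 vertices, giving width 1; this decomposition certifies tw(G) ≤ 1. Any graph with an edge has treewidth ≥ 1, and G has the edge 1–2. Hence tw(G) = 1 exactly.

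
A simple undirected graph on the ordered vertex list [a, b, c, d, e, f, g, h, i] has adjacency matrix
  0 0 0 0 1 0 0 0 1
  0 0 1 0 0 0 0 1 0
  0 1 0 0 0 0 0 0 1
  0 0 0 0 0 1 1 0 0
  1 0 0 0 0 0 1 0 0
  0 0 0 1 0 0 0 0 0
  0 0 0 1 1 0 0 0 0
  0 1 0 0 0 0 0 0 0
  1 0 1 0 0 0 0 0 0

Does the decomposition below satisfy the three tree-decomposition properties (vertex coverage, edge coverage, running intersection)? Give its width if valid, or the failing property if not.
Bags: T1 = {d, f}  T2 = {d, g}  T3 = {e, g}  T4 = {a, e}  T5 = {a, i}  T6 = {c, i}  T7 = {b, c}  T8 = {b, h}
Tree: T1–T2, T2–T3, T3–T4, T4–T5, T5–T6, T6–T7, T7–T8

Yes; width 1.

Every vertex of G appears in some bag (union = {a, b, c, d, e, f, g, h, i}); every edge is covered by a bag; and for each vertex v the set of bags containing v is connected in the bag tree. The decomposition is therefore valid. The largest bag has 2 vertices, so the width is 1.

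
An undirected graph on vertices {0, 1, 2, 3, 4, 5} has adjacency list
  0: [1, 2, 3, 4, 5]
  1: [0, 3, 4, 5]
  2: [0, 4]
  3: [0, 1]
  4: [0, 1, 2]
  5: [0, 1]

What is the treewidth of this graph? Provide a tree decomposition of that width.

Treewidth 2.
One such decomposition:
Bags: B1 = {0, 1, 4}  B2 = {0, 1, 3}  B3 = {0, 1, 5}  B4 = {0, 2, 4}
Tree: B1–B2, B1–B3, B1–B4

Every bag has size at most 3, so the width is 3 − 1 = 2 and tw(G) ≤ 2. For the lower bound, the 3 vertices {0, 1, 3} are pairwise adjacent, and any tree decomposition puts a clique entirely inside one bag — forcing width ≥ 2. The upper and lower bounds meet at 2, so that is the treewidth.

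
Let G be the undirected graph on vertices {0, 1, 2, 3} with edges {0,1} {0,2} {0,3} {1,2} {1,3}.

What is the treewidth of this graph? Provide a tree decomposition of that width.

Each bag holds 3 vertices, so the decomposition has width 2, which upper-bounds the treewidth. For the lower bound, the 3 vertices {0, 1, 2} are pairwise adjacent, and any tree decomposition puts a clique entirely inside one bag — forcing width ≥ 2. Combining the bounds, tw(G) = 2.

Treewidth 2.
One such decomposition:
Bags: B1 = {0, 1, 2}  B2 = {0, 1, 3}
Tree: B1–B2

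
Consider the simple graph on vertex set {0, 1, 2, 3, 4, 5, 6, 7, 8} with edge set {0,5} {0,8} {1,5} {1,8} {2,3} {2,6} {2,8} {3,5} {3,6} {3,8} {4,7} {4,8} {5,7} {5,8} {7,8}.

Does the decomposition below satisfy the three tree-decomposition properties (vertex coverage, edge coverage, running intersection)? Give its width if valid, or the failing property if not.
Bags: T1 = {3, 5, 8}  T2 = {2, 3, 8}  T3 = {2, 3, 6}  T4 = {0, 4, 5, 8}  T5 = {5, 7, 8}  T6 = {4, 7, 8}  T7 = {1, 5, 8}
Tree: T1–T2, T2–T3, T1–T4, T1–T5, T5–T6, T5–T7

A tree decomposition must satisfy three properties: every vertex lies in some bag; for every edge, both endpoints lie together in some bag; and for every vertex, the bags containing it form a connected subtree. Here bags containing vertex 4 are not connected in the tree, so the decomposition is invalid.

No — bags containing vertex 4 are not connected in the tree.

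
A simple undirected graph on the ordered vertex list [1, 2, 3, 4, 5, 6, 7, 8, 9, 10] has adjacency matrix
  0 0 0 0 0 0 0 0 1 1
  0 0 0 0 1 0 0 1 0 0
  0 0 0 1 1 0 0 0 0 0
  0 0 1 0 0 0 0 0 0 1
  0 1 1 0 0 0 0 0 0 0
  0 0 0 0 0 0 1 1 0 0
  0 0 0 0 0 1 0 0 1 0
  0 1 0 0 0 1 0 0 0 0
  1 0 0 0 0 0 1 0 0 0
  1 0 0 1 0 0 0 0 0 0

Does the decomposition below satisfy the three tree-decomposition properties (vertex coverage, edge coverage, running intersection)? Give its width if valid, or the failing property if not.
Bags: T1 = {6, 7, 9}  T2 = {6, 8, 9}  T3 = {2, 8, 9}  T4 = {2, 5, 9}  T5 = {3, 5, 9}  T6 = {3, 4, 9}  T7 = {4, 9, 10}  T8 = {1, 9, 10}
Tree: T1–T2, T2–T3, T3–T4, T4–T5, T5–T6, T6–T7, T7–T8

Checking the three conditions: (i) the bags cover all of {1, 2, 3, 4, 5, 6, 7, 8, 9, 10}; (ii) for each edge, some bag contains both endpoints; (iii) the bags containing any fixed vertex form a subtree. All hold, so the decomposition is valid with width 3 − 1 = 2.

Yes; width 2.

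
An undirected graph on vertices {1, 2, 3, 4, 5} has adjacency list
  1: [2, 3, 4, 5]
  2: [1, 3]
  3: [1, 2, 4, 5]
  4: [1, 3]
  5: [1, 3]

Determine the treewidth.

2

A width-2 tree decomposition is:
Bags: B1 = {1, 2, 3}  B2 = {1, 3, 5}  B3 = {1, 3, 4}
Tree: B1–B2, B2–B3
The largest bag has 3 vertices, giving width 2; this decomposition certifies tw(G) ≤ 2. For the lower bound, the 3 vertices {1, 2, 3} are pairwise adjacent, and any tree decomposition puts a clique entirely inside one bag — forcing width ≥ 2. Hence tw(G) = 2 exactly.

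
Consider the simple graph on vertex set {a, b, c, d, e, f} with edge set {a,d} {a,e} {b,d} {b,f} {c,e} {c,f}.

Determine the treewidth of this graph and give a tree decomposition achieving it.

Treewidth 2.
One optimal decomposition is:
Bags: B1 = {c, e, f}  B2 = {a, e, f}  B3 = {a, d, f}  B4 = {b, d, f}
Tree: B1–B2, B2–B3, B3–B4

The largest bag has 3 vertices, giving width 2; this decomposition certifies tw(G) ≤ 2. For the lower bound, G contains the cycle f–c–e–a–d–b–f, so G is not a forest; only forests have treewidth ≤ 1, hence tw(G) ≥ 2. Hence tw(G) = 2 exactly.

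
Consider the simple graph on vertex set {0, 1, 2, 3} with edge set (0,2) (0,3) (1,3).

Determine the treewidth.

A width-1 tree decomposition is:
Bags: B1 = {0, 3}  B2 = {1, 3}  B3 = {0, 2}
Tree: B1–B2, B1–B3
The largest bag has 2 vertices, giving width 1; this decomposition certifies tw(G) ≤ 1. Any graph with an edge has treewidth ≥ 1, and G has the edge 3–0. Hence tw(G) = 1 exactly.

1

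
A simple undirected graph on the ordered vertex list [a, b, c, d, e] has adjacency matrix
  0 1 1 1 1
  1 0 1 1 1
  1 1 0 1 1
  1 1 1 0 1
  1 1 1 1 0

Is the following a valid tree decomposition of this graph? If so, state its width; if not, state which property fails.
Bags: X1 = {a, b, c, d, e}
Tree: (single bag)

Yes; width 4.

Every vertex of G appears in some bag (union = {a, b, c, d, e}); every edge is covered by a bag; and for each vertex v the set of bags containing v is connected in the bag tree. The decomposition is therefore valid. The largest bag has 5 vertices, so the width is 4.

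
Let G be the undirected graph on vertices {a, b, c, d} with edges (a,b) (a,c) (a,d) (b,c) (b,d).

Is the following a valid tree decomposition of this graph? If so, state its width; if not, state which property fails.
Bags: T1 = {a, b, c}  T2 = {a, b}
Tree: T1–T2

A tree decomposition must satisfy three properties: every vertex lies in some bag; for every edge, both endpoints lie together in some bag; and for every vertex, the bags containing it form a connected subtree. Here vertex d appears in no bag, so the decomposition is invalid.

No — vertex d appears in no bag.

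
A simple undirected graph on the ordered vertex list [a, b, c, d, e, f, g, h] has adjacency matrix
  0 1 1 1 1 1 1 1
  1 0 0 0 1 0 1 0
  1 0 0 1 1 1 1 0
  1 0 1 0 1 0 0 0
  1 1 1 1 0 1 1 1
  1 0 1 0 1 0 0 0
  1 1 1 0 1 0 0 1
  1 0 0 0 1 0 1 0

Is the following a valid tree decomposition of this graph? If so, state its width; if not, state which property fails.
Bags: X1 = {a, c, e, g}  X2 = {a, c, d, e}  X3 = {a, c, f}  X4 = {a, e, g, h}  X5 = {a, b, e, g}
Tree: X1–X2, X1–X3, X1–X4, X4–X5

No — edge (e,f) lies in no bag.

A tree decomposition must satisfy three properties: every vertex lies in some bag; for every edge, both endpoints lie together in some bag; and for every vertex, the bags containing it form a connected subtree. Here edge (e,f) lies in no bag, so the decomposition is invalid.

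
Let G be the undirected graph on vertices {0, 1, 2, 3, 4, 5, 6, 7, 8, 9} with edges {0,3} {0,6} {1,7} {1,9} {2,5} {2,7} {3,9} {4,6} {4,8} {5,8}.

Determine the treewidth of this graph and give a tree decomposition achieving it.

Each bag holds 3 vertices, so the decomposition has width 2, which upper-bounds the treewidth. The edges 5–8–4–6–0–3–9–1–7–2–5 form a cycle, so G is not a tree and its treewidth is at least 2. The upper and lower bounds meet at 2, so that is the treewidth.

Treewidth 2.
One such decomposition:
Bags: B1 = {4, 5, 8}  B2 = {4, 5, 6}  B3 = {0, 5, 6}  B4 = {0, 3, 5}  B5 = {3, 5, 9}  B6 = {1, 5, 9}  B7 = {1, 5, 7}  B8 = {2, 5, 7}
Tree: B1–B2, B2–B3, B3–B4, B4–B5, B5–B6, B6–B7, B7–B8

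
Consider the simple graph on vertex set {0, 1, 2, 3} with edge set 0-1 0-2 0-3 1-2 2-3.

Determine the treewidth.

2

A width-2 tree decomposition is:
Bags: B1 = {0, 2, 3}  B2 = {0, 1, 2}
Tree: B1–B2
The largest bag has 3 vertices, giving width 2; this decomposition certifies tw(G) ≤ 2. For the lower bound, the 3 vertices {0, 1, 2} are pairwise adjacent, and any tree decomposition puts a clique entirely inside one bag — forcing width ≥ 2. Combining the bounds, tw(G) = 2.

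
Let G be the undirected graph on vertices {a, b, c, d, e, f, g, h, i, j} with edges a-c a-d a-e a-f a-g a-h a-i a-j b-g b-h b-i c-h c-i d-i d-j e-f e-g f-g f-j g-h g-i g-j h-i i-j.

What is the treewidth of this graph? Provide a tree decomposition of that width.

Treewidth 3.
One such decomposition:
Bags: B1 = {a, d, i, j}  B2 = {a, g, i, j}  B3 = {a, g, h, i}  B4 = {a, f, g, j}  B5 = {a, c, h, i}  B6 = {b, g, h, i}  B7 = {a, e, f, g}
Tree: B1–B2, B2–B3, B2–B4, B3–B5, B3–B6, B4–B7

Every bag has size at most 4, so the width is 4 − 1 = 3 and tw(G) ≤ 3. For the lower bound, the 4 vertices {a, d, i, j} are pairwise adjacent, and any tree decomposition puts a clique entirely inside one bag — forcing width ≥ 3. Hence tw(G) = 3 exactly.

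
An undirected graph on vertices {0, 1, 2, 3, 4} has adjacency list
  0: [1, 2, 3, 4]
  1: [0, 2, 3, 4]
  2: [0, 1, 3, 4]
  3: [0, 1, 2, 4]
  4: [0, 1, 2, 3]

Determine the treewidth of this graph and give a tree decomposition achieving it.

With just one bag of size 5, the width is 5 − 1 = 4, so tw(G) ≤ 4. On the other hand G contains the 5-clique {0, 1, 2, 3, 4}. A clique must lie in a single bag of any decomposition, so no decomposition can have width below 4. The upper and lower bounds meet at 4, so that is the treewidth.

Treewidth 4.
Bags: B1 = {0, 1, 2, 3, 4}
Tree: (single bag)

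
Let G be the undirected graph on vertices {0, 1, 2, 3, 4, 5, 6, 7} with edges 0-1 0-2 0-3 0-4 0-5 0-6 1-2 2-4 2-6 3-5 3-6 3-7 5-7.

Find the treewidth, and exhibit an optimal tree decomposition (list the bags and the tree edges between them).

Treewidth 2.
One optimal decomposition is:
Bags: B1 = {0, 2, 6}  B2 = {0, 3, 6}  B3 = {0, 3, 5}  B4 = {0, 1, 2}  B5 = {3, 5, 7}  B6 = {0, 2, 4}
Tree: B1–B2, B2–B3, B1–B4, B3–B5, B1–B6

The largest bag has 3 vertices, giving width 2; this decomposition certifies tw(G) ≤ 2. Conversely, {0, 1, 2} is a clique of size 3, and the vertices of any clique must share a bag in every tree decomposition; so some bag has ≥ 3 vertices and tw(G) ≥ 2. Therefore the treewidth is 2.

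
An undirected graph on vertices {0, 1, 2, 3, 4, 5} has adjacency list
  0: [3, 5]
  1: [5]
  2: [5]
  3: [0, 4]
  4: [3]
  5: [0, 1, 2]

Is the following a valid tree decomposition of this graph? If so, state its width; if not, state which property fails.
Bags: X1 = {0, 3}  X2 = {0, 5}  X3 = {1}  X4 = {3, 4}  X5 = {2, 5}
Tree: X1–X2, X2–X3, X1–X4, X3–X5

No — edge (5,1) lies in no bag.

A tree decomposition must satisfy three properties: every vertex lies in some bag; for every edge, both endpoints lie together in some bag; and for every vertex, the bags containing it form a connected subtree. Here edge (5,1) lies in no bag, so the decomposition is invalid.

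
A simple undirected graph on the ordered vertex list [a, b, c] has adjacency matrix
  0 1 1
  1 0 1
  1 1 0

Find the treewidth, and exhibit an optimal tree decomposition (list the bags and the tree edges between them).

Treewidth 2.
Bags: B1 = {a, b, c}
Tree: (single bag)

With just one bag of size 3, the width is 3 − 1 = 2, so tw(G) ≤ 2. On the other hand G contains the 3-clique {a, b, c}. A clique must lie in a single bag of any decomposition, so no decomposition can have width below 2. Hence tw(G) = 2 exactly.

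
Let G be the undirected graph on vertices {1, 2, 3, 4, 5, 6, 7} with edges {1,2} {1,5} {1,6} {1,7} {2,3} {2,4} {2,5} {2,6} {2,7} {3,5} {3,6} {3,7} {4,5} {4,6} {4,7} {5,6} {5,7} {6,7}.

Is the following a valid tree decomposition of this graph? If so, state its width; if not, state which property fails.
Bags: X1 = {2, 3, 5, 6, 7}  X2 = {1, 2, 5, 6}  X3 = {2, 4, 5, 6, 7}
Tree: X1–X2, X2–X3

No — edge (7,1) lies in no bag.

A tree decomposition must satisfy three properties: every vertex lies in some bag; for every edge, both endpoints lie together in some bag; and for every vertex, the bags containing it form a connected subtree. Here edge (7,1) lies in no bag, so the decomposition is invalid.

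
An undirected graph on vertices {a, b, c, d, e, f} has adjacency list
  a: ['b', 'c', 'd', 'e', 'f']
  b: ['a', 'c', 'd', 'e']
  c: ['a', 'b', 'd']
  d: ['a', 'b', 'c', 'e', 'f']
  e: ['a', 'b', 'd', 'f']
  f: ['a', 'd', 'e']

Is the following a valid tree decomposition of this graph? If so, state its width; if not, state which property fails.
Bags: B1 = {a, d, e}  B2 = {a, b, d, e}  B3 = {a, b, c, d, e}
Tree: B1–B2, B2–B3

No — vertex f appears in no bag.

A tree decomposition must satisfy three properties: every vertex lies in some bag; for every edge, both endpoints lie together in some bag; and for every vertex, the bags containing it form a connected subtree. Here vertex f appears in no bag, so the decomposition is invalid.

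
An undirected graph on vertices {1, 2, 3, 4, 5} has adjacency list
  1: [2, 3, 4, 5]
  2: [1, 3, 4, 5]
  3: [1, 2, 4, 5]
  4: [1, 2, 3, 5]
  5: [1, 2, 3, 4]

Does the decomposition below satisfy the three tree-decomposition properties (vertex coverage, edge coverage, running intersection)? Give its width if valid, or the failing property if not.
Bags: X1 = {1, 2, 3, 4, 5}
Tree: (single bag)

Vertex coverage: the bags together contain {1, 2, 3, 4, 5}, the full vertex set. Edge coverage: each edge of G has both endpoints in at least one bag. Running intersection: for every vertex, the bags containing it form a connected subtree. All three properties hold, so this is a valid tree decomposition of width max|bag| − 1 = 4, and hence tw(G) ≤ 4.

Yes; width 4.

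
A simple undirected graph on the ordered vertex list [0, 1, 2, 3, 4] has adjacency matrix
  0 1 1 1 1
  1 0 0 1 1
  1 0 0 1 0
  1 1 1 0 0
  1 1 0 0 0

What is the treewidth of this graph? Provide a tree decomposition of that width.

Every bag has size at most 3, so the width is 3 − 1 = 2 and tw(G) ≤ 2. For the lower bound, the 3 vertices {0, 1, 3} are pairwise adjacent, and any tree decomposition puts a clique entirely inside one bag — forcing width ≥ 2. Therefore the treewidth is 2.

Treewidth 2.
One such decomposition:
Bags: B1 = {0, 1, 3}  B2 = {0, 2, 3}  B3 = {0, 1, 4}
Tree: B1–B2, B1–B3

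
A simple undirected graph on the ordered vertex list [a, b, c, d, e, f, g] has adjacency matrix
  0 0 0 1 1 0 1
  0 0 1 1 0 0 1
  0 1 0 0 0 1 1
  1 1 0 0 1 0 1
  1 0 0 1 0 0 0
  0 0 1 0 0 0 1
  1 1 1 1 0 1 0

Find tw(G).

2

A width-2 tree decomposition is:
Bags: B1 = {b, c, g}  B2 = {b, d, g}  B3 = {a, d, g}  B4 = {a, d, e}  B5 = {c, f, g}
Tree: B1–B2, B2–B3, B3–B4, B1–B5
Each bag holds 3 vertices, so the decomposition has width 2, which upper-bounds the treewidth. Conversely, {a, d, g} is a clique of size 3, and the vertices of any clique must share a bag in every tree decomposition; so some bag has ≥ 3 vertices and tw(G) ≥ 2. Hence tw(G) = 2 exactly.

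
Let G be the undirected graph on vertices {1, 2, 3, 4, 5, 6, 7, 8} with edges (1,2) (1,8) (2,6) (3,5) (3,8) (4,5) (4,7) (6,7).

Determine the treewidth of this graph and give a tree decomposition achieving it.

The largest bag has 3 vertices, giving width 2; this decomposition certifies tw(G) ≤ 2. Since 3–8–1–2–6–7–4–5–3 is a cycle in G, G is not acyclic. Forests are exactly the graphs of treewidth ≤ 1, so tw(G) ≥ 2. Hence tw(G) = 2 exactly.

Treewidth 2.
Bags: B1 = {1, 3, 8}  B2 = {1, 2, 3}  B3 = {2, 3, 6}  B4 = {3, 6, 7}  B5 = {3, 4, 7}  B6 = {3, 4, 5}
Tree: B1–B2, B2–B3, B3–B4, B4–B5, B5–B6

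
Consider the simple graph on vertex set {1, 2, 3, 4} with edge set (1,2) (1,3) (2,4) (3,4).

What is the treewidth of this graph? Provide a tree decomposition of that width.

The largest bag has 3 vertices, giving width 2; this decomposition certifies tw(G) ≤ 2. Since 1–3–4–2–1 is a cycle in G, G is not acyclic. Forests are exactly the graphs of treewidth ≤ 1, so tw(G) ≥ 2. Hence tw(G) = 2 exactly.

Treewidth 2.
One optimal decomposition is:
Bags: B1 = {1, 3, 4}  B2 = {1, 2, 4}
Tree: B1–B2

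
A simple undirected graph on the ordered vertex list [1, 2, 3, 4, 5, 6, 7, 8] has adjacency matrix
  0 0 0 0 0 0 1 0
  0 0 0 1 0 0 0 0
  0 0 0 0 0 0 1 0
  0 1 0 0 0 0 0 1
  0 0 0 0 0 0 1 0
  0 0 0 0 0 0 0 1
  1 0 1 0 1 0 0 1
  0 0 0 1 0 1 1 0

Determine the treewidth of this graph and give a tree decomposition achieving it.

Treewidth 1.
One such decomposition:
Bags: B1 = {7, 8}  B2 = {3, 7}  B3 = {6, 8}  B4 = {1, 7}  B5 = {4, 8}  B6 = {2, 4}  B7 = {5, 7}
Tree: B1–B2, B1–B3, B2–B4, B1–B5, B5–B6, B2–B7

The largest bag has 2 vertices, giving width 1; this decomposition certifies tw(G) ≤ 1. G has an edge, so its treewidth is at least 1. The upper and lower bounds meet at 1, so that is the treewidth.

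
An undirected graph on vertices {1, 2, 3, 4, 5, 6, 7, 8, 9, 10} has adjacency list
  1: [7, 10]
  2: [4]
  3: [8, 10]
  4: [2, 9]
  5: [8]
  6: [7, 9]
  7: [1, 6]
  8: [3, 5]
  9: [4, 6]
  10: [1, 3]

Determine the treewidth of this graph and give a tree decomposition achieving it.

Every bag has size at most 2, so the width is 2 − 1 = 1 and tw(G) ≤ 1. G has an edge, so its treewidth is at least 1. Combining the bounds, tw(G) = 1.

Treewidth 1.
Bags: B1 = {2, 4}  B2 = {4, 9}  B3 = {6, 9}  B4 = {6, 7}  B5 = {1, 7}  B6 = {1, 10}  B7 = {3, 10}  B8 = {3, 8}  B9 = {5, 8}
Tree: B1–B2, B2–B3, B3–B4, B4–B5, B5–B6, B6–B7, B7–B8, B8–B9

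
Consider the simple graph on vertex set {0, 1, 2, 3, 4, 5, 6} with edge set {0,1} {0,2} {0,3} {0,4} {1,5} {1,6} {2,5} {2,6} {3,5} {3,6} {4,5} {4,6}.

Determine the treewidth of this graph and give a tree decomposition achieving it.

Every bag has size at most 4, so the width is 4 − 1 = 3 and tw(G) ≤ 3. For the lower bound: the 4 vertex sets {0,3}, {2,6}, {5}, {1} are disjoint, each induces a connected subgraph, and every pair is joined by at least one edge of G. Contracting each set to a single vertex therefore yields K_{4} as a minor, and since treewidth is minor-monotone, tw(G) ≥ tw(K_{4}) = 3. The upper and lower bounds meet at 3, so that is the treewidth.

Treewidth 3.
One such decomposition:
Bags: B1 = {0, 3, 5, 6}  B2 = {0, 2, 5, 6}  B3 = {0, 1, 5, 6}  B4 = {0, 4, 5, 6}
Tree: B1–B2, B2–B3, B3–B4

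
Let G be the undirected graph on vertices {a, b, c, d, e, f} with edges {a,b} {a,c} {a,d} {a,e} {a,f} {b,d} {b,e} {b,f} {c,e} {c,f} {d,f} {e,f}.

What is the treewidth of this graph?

3

A width-3 tree decomposition is:
Bags: B1 = {a, b, e, f}  B2 = {a, b, d, f}  B3 = {a, c, e, f}
Tree: B1–B2, B1–B3
Each bag holds 4 vertices, so the decomposition has width 3, which upper-bounds the treewidth. Conversely, {a, b, d, f} is a clique of size 4, and the vertices of any clique must share a bag in every tree decomposition; so some bag has ≥ 4 vertices and tw(G) ≥ 3. Combining the bounds, tw(G) = 3.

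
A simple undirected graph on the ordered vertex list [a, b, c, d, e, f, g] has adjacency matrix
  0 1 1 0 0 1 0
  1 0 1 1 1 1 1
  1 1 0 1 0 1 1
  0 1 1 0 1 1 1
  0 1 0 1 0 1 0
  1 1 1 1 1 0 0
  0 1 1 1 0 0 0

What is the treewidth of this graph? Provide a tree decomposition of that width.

Treewidth 3.
One such decomposition:
Bags: B1 = {a, b, c, f}  B2 = {b, c, d, f}  B3 = {b, d, e, f}  B4 = {b, c, d, g}
Tree: B1–B2, B2–B3, B2–B4

The largest bag has 4 vertices, giving width 3; this decomposition certifies tw(G) ≤ 3. On the other hand G contains the 4-clique {b, d, e, f}. A clique must lie in a single bag of any decomposition, so no decomposition can have width below 3. Therefore the treewidth is 3.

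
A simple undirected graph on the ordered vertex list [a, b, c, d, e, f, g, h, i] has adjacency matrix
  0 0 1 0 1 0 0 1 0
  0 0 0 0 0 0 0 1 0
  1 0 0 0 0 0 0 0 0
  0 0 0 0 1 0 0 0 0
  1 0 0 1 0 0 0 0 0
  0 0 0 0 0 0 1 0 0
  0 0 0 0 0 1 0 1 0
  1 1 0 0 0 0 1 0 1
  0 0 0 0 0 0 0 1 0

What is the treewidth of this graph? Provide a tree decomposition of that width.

Treewidth 1.
One optimal decomposition is:
Bags: B1 = {f, g}  B2 = {g, h}  B3 = {a, h}  B4 = {a, c}  B5 = {a, e}  B6 = {h, i}  B7 = {d, e}  B8 = {b, h}
Tree: B1–B2, B2–B3, B3–B4, B3–B5, B3–B6, B5–B7, B6–B8

Every bag has size at most 2, so the width is 2 − 1 = 1 and tw(G) ≤ 1. G has an edge, so its treewidth is at least 1. Hence tw(G) = 1 exactly.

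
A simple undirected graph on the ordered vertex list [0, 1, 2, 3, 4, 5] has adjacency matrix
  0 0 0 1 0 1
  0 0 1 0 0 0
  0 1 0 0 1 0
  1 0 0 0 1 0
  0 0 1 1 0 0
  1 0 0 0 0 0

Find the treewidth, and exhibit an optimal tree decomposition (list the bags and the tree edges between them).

Each bag holds 2 vertices, so the decomposition has width 1, which upper-bounds the treewidth. Since G has at least one edge (e.g. 1–2), it is not an edgeless graph, so tw(G) ≥ 1. The upper and lower bounds meet at 1, so that is the treewidth.

Treewidth 1.
One optimal decomposition is:
Bags: B1 = {1, 2}  B2 = {2, 4}  B3 = {3, 4}  B4 = {0, 3}  B5 = {0, 5}
Tree: B1–B2, B2–B3, B3–B4, B4–B5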